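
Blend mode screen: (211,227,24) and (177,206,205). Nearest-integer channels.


Screen: C = 255 - (255-A)×(255-B)/255, rounded to nearest integer
R: 255 - (255-211)×(255-177)/255 = 255 - 3432/255 ≈ 255 - 13.459 = 241.541 → 242
G: 255 - (255-227)×(255-206)/255 = 255 - 1372/255 ≈ 255 - 5.380 = 249.620 → 250
B: 255 - (255-24)×(255-205)/255 = 255 - 11550/255 ≈ 255 - 45.294 = 209.706 → 210
= RGB(242, 250, 210)


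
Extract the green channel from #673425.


Color: #673425
R = 67 = 103
G = 34 = 52
B = 25 = 37
Green = 52


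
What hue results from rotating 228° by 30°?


New hue = (H + rotation) mod 360
New hue = (228 + 30) mod 360
= 258 mod 360
= 258°


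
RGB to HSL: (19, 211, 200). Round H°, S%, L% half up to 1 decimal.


Normalize: R'=19/255≈0.0745, G'=211/255≈0.8275, B'=200/255≈0.7843
Max=211/255, Min=19/255, Δ=Max-Min=192/255
L = (Max+Min)/2 = (211+19)/510 = 230/510 = 0.45098… → L = 45.1%
L ≤ 0.5 → S = Δ/(Max+Min) = 192/(211+19) = 192/230 = 0.83478… → S = 83.5%
(the 1/255 factors cancel in S and H, so raw channel differences can be used)
Max is G' → H = 60 × ((B-R)/Δ + 2) = 60 × ((200-19)/192 + 2)
  181/192 + 2 = 0.9427… + 2 = 2.9427…
  H = 60 × 2.9427… = 176.562…° → H = 176.6°
= HSL(176.6°, 83.5%, 45.1%)


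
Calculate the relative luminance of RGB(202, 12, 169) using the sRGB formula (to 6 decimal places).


Linearize each channel (sRGB transfer function): c = v/255; c_lin = c/12.92 if c ≤ 0.04045, else ((c+0.055)/1.055)^2.4
  R: 202/255 ≈ 0.792157 > 0.04045 → ((0.792157+0.055)/1.055)^2.4 ≈ 0.590619
  G: 12/255 ≈ 0.047059 > 0.04045 → ((0.047059+0.055)/1.055)^2.4 ≈ 0.003677
  B: 169/255 ≈ 0.662745 > 0.04045 → ((0.662745+0.055)/1.055)^2.4 ≈ 0.396755
R_lin = 0.590619, G_lin = 0.003677, B_lin = 0.396755
L = 0.2126×R + 0.7152×G + 0.0722×B
L = 0.2126×0.590619 + 0.7152×0.003677 + 0.0722×0.396755
L ≈ 0.156841


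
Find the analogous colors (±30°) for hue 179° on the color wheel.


Base hue: 179°
Left analog: (179 - 30) mod 360 = 149°
Right analog: (179 + 30) mod 360 = 209°
Analogous hues = 149° and 209°


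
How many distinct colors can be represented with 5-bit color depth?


Colors = 2^bits = 2^5
= 32 colors


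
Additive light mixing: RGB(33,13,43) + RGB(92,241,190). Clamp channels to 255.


Additive: each channel = min(255, C₁+C₂)
R: 33+92 = 125 → 125
G: 13+241 = 254 → 254
B: 43+190 = 233 → 233
= RGB(125, 254, 233)


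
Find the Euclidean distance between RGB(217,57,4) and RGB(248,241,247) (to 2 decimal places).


d = √[(R₁-R₂)² + (G₁-G₂)² + (B₁-B₂)²]
d = √[(217-248)² + (57-241)² + (4-247)²]
d = √[961 + 33856 + 59049]
d = √93866
d ≈ 306.38


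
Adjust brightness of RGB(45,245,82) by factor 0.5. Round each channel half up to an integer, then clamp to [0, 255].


Multiply each channel by 0.5, round half up, clamp to [0, 255]
R: 45×0.5 = 22.5 → round → 23
G: 245×0.5 = 122.5 → round → 123
B: 82×0.5 = 41
= RGB(23, 123, 41)


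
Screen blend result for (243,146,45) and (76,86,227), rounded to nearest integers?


Screen: C = 255 - (255-A)×(255-B)/255, rounded to nearest integer
R: 255 - (255-243)×(255-76)/255 = 255 - 2148/255 ≈ 255 - 8.424 = 246.576 → 247
G: 255 - (255-146)×(255-86)/255 = 255 - 18421/255 ≈ 255 - 72.239 = 182.761 → 183
B: 255 - (255-45)×(255-227)/255 = 255 - 5880/255 ≈ 255 - 23.059 = 231.941 → 232
= RGB(247, 183, 232)


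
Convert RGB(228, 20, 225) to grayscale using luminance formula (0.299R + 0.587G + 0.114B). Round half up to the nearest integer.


Gray = 0.299×R + 0.587×G + 0.114×B
Gray = 0.299×228 + 0.587×20 + 0.114×225
Gray = 68.172 + 11.740 + 25.650
Gray = 105.562 → round half up → 106
Gray = 106


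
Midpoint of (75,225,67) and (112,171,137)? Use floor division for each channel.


Midpoint: each channel = ⌊(C₁+C₂)/2⌋
R: ⌊(75+112)/2⌋ = 93
G: ⌊(225+171)/2⌋ = 198
B: ⌊(67+137)/2⌋ = 102
= RGB(93, 198, 102)


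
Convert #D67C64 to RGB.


D6 → 214 (R)
7C → 124 (G)
64 → 100 (B)
= RGB(214, 124, 100)


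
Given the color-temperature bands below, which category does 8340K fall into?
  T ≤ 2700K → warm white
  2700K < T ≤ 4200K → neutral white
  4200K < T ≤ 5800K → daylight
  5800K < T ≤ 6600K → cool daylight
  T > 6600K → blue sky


Temperature: 8340K
8340K > 6600K → blue sky
Classification: blue sky


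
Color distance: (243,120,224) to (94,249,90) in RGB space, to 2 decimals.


d = √[(R₁-R₂)² + (G₁-G₂)² + (B₁-B₂)²]
d = √[(243-94)² + (120-249)² + (224-90)²]
d = √[22201 + 16641 + 17956]
d = √56798
d ≈ 238.32


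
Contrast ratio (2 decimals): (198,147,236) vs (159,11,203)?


Linearize each sRGB channel c=v/255: c/12.92 if c ≤ 0.04045 else ((c+0.055)/1.055)^2.4
L = 0.2126×R_lin + 0.7152×G_lin + 0.0722×B_lin
Color 1 (198,147,236):
  R=198: 198/255≈0.7765 > 0.04045 → ((0.7765+0.055)/1.055)^2.4 ≈ 0.56471
  G=147: 147/255≈0.5765 > 0.04045 → ((0.5765+0.055)/1.055)^2.4 ≈ 0.29177
  B=236: 236/255≈0.9255 > 0.04045 → ((0.9255+0.055)/1.055)^2.4 ≈ 0.83880
  L1 = 0.2126×0.56471 + 0.7152×0.29177 + 0.0722×0.83880 ≈ 0.38929
Color 2 (159,11,203):
  R=159: 159/255≈0.6235 > 0.04045 → ((0.6235+0.055)/1.055)^2.4 ≈ 0.34670
  G=11: 11/255≈0.0431 > 0.04045 → ((0.0431+0.055)/1.055)^2.4 ≈ 0.00335
  B=203: 203/255≈0.7961 > 0.04045 → ((0.7961+0.055)/1.055)^2.4 ≈ 0.59720
  L2 = 0.2126×0.34670 + 0.7152×0.00335 + 0.0722×0.59720 ≈ 0.11922
Lighter = 0.38929, Darker = 0.11922
Ratio = (L_lighter + 0.05) / (L_darker + 0.05)
Ratio = (0.38929 + 0.05) / (0.11922 + 0.05) = 0.43929 / 0.16922 ≈ 2.5960
Ratio ≈ 2.60:1


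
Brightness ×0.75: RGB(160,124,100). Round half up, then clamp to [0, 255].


Multiply each channel by 0.75, round half up, clamp to [0, 255]
R: 160×0.75 = 120
G: 124×0.75 = 93
B: 100×0.75 = 75
= RGB(120, 93, 75)


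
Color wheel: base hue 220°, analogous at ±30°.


Base hue: 220°
Left analog: (220 - 30) mod 360 = 190°
Right analog: (220 + 30) mod 360 = 250°
Analogous hues = 190° and 250°


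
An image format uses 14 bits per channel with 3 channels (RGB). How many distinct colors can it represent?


Total bits = 14 bits/channel × 3 channels = 42 bits
Distinct colors = 2^42
= 4,398,046,511,104 colors


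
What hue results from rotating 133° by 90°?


New hue = (H + rotation) mod 360
New hue = (133 + 90) mod 360
= 223 mod 360
= 223°


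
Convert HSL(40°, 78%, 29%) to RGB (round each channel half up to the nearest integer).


H=40°, S=0.78, L=0.29
C = (1-|2L-1|)×S = (1-|-0.42|)×0.78 = 0.4524
H' = H/60 = 40/60 ≈ 0.6667; X = C×(1-|H' mod 2 - 1|) = 0.3016
m = L - C/2 = 0.29 - 0.2262 = 0.0638
Sector ⌊H'⌋ = 0 → (R',G',B') = (0.4524, 0.3016, 0.0)
RGB = ((R'+m)×255, (G'+m)×255, (B'+m)×255) = (131.631, 93.177, 16.269)
Round half up → RGB(132, 93, 16)


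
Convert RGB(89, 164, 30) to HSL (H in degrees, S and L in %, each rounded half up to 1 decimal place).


Normalize: R'=89/255≈0.3490, G'=164/255≈0.6431, B'=30/255≈0.1176
Max=164/255, Min=30/255, Δ=Max-Min=134/255
L = (Max+Min)/2 = (164+30)/510 = 194/510 = 0.38039… → L = 38.0%
L ≤ 0.5 → S = Δ/(Max+Min) = 134/(164+30) = 134/194 = 0.69072… → S = 69.1%
(the 1/255 factors cancel in S and H, so raw channel differences can be used)
Max is G' → H = 60 × ((B-R)/Δ + 2) = 60 × ((30-89)/134 + 2)
  -59/134 + 2 = -0.4402… + 2 = 1.5597…
  H = 60 × 1.5597… = 93.582…° → H = 93.6°
= HSL(93.6°, 69.1%, 38.0%)


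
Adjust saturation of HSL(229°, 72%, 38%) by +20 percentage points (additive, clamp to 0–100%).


Original S = 72%
Adjustment = +20 percentage points
New S = 72 + (20) = 92
Clamp to [0, 100] → 92
= HSL(229°, 92%, 38%)


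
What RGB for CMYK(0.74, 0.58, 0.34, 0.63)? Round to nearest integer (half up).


R = 255 × (1-C) × (1-K) = 255 × 0.26 × 0.37 = 24.531 → 25
G = 255 × (1-M) × (1-K) = 255 × 0.42 × 0.37 = 39.627 → 40
B = 255 × (1-Y) × (1-K) = 255 × 0.66 × 0.37 = 62.271 → 62
= RGB(25, 40, 62)


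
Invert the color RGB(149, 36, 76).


Invert: (255-R, 255-G, 255-B)
R: 255-149 = 106
G: 255-36 = 219
B: 255-76 = 179
= RGB(106, 219, 179)


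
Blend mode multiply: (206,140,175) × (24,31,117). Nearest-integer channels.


Multiply: C = A×B/255, rounded to nearest integer
R: 206×24/255 = 4944/255 ≈ 19.388 → 19
G: 140×31/255 = 4340/255 ≈ 17.020 → 17
B: 175×117/255 = 20475/255 ≈ 80.294 → 80
= RGB(19, 17, 80)


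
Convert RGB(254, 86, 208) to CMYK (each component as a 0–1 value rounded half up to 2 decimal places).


R'=254/255≈0.9961, G'=86/255≈0.3373, B'=208/255≈0.8157
K = 1 - max(R',G',B') = 1 - 254/255 = 1/255 = 0.00392… → 0.00
(1-R'-K)/(1-K) simplifies to (max-R)/max with max = 254:
C = (254-254)/254 = 0/254 = 0 → 0.00
M = (254-86)/254 = 168/254 = 0.66141… → 0.66
Y = (254-208)/254 = 46/254 = 0.18110… → 0.18
= CMYK(0.00, 0.66, 0.18, 0.00)


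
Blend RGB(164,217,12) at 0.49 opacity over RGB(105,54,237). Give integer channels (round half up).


C = α×F + (1-α)×B, with 1-α = 0.51
R: 0.49×164 + 0.51×105 = 80.36 + 53.55 = 133.91 → 134
G: 0.49×217 + 0.51×54 = 106.33 + 27.54 = 133.87 → 134
B: 0.49×12 + 0.51×237 = 5.88 + 120.87 = 126.75 → 127
= RGB(134, 134, 127)


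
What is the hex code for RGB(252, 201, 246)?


R = 252 → FC (hex)
G = 201 → C9 (hex)
B = 246 → F6 (hex)
Hex = #FCC9F6


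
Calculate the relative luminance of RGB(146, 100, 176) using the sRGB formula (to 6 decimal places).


Linearize each channel (sRGB transfer function): c = v/255; c_lin = c/12.92 if c ≤ 0.04045, else ((c+0.055)/1.055)^2.4
  R: 146/255 ≈ 0.572549 > 0.04045 → ((0.572549+0.055)/1.055)^2.4 ≈ 0.287441
  G: 100/255 ≈ 0.392157 > 0.04045 → ((0.392157+0.055)/1.055)^2.4 ≈ 0.127438
  B: 176/255 ≈ 0.690196 > 0.04045 → ((0.690196+0.055)/1.055)^2.4 ≈ 0.434154
R_lin = 0.287441, G_lin = 0.127438, B_lin = 0.434154
L = 0.2126×R + 0.7152×G + 0.0722×B
L = 0.2126×0.287441 + 0.7152×0.127438 + 0.0722×0.434154
L ≈ 0.183599


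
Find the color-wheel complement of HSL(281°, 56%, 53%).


Complement = opposite side of color wheel = hue + 180°
H' = (281 + 180) mod 360 = 101°
S and L unchanged.
= HSL(101°, 56%, 53%)


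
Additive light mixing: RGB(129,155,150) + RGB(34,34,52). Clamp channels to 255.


Additive: each channel = min(255, C₁+C₂)
R: 129+34 = 163 → 163
G: 155+34 = 189 → 189
B: 150+52 = 202 → 202
= RGB(163, 189, 202)


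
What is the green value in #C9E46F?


Color: #C9E46F
R = C9 = 201
G = E4 = 228
B = 6F = 111
Green = 228


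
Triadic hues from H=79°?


Triadic: equally spaced at 120° intervals
H1 = 79°
H2 = (79 + 120) mod 360 = 199°
H3 = (79 + 240) mod 360 = 319°
Triadic = 79°, 199°, 319°


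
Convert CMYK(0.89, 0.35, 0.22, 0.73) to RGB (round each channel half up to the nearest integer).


R = 255 × (1-C) × (1-K) = 255 × 0.11 × 0.27 = 7.5735 → 8
G = 255 × (1-M) × (1-K) = 255 × 0.65 × 0.27 = 44.7525 → 45
B = 255 × (1-Y) × (1-K) = 255 × 0.78 × 0.27 = 53.703 → 54
= RGB(8, 45, 54)


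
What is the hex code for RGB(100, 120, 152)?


R = 100 → 64 (hex)
G = 120 → 78 (hex)
B = 152 → 98 (hex)
Hex = #647898


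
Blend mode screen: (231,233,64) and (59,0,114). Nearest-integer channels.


Screen: C = 255 - (255-A)×(255-B)/255, rounded to nearest integer
R: 255 - (255-231)×(255-59)/255 = 255 - 4704/255 ≈ 255 - 18.447 = 236.553 → 237
G: 255 - (255-233)×(255-0)/255 = 255 - 5610/255 ≈ 255 - 22.000 = 233.000 → 233
B: 255 - (255-64)×(255-114)/255 = 255 - 26931/255 ≈ 255 - 105.612 = 149.388 → 149
= RGB(237, 233, 149)


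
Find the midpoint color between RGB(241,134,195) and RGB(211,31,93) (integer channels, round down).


Midpoint: each channel = ⌊(C₁+C₂)/2⌋
R: ⌊(241+211)/2⌋ = 226
G: ⌊(134+31)/2⌋ = 82
B: ⌊(195+93)/2⌋ = 144
= RGB(226, 82, 144)


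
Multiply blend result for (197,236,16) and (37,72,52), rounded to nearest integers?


Multiply: C = A×B/255, rounded to nearest integer
R: 197×37/255 = 7289/255 ≈ 28.584 → 29
G: 236×72/255 = 16992/255 ≈ 66.635 → 67
B: 16×52/255 = 832/255 ≈ 3.263 → 3
= RGB(29, 67, 3)


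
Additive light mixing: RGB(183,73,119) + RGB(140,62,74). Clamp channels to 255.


Additive: each channel = min(255, C₁+C₂)
R: 183+140 = 323 → 255
G: 73+62 = 135 → 135
B: 119+74 = 193 → 193
= RGB(255, 135, 193)


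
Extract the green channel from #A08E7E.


Color: #A08E7E
R = A0 = 160
G = 8E = 142
B = 7E = 126
Green = 142


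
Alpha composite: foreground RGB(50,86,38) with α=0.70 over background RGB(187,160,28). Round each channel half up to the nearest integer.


C = α×F + (1-α)×B, with 1-α = 0.30
R: 0.70×50 + 0.30×187 = 35.00 + 56.10 = 91.10 → 91
G: 0.70×86 + 0.30×160 = 60.20 + 48.00 = 108.20 → 108
B: 0.70×38 + 0.30×28 = 26.60 + 8.40 = 35.00 → 35
= RGB(91, 108, 35)


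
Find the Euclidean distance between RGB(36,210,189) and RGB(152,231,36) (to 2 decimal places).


d = √[(R₁-R₂)² + (G₁-G₂)² + (B₁-B₂)²]
d = √[(36-152)² + (210-231)² + (189-36)²]
d = √[13456 + 441 + 23409]
d = √37306
d ≈ 193.15


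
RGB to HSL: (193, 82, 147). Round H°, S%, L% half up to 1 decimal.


Normalize: R'=193/255≈0.7569, G'=82/255≈0.3216, B'=147/255≈0.5765
Max=193/255, Min=82/255, Δ=Max-Min=111/255
L = (Max+Min)/2 = (193+82)/510 = 275/510 = 0.53921… → L = 53.9%
L > 0.5 → S = Δ/(2-Max-Min) = 111/(510-193-82) = 111/235 = 0.47234… → S = 47.2%
(the 1/255 factors cancel in S and H, so raw channel differences can be used)
Max is R' → H = 60 × (((G-B)/Δ) mod 6) = 60 × (((82-147)/111) mod 6)
  (-65)/111 = -0.5855…; negative, so add 6 → 5.4144…
  H = 60 × 5.4144… = 324.864…° → H = 324.9°
= HSL(324.9°, 47.2%, 53.9%)


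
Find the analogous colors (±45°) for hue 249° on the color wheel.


Base hue: 249°
Left analog: (249 - 45) mod 360 = 204°
Right analog: (249 + 45) mod 360 = 294°
Analogous hues = 204° and 294°


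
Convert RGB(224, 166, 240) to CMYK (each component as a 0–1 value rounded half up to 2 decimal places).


R'=224/255≈0.8784, G'=166/255≈0.6510, B'=240/255≈0.9412
K = 1 - max(R',G',B') = 1 - 240/255 = 15/255 = 0.05882… → 0.06
(1-R'-K)/(1-K) simplifies to (max-R)/max with max = 240:
C = (240-224)/240 = 16/240 = 0.06666… → 0.07
M = (240-166)/240 = 74/240 = 0.30833… → 0.31
Y = (240-240)/240 = 0/240 = 0 → 0.00
= CMYK(0.07, 0.31, 0.00, 0.06)


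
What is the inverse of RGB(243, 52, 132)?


Invert: (255-R, 255-G, 255-B)
R: 255-243 = 12
G: 255-52 = 203
B: 255-132 = 123
= RGB(12, 203, 123)


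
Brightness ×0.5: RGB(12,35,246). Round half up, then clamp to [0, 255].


Multiply each channel by 0.5, round half up, clamp to [0, 255]
R: 12×0.5 = 6
G: 35×0.5 = 17.5 → round → 18
B: 246×0.5 = 123
= RGB(6, 18, 123)


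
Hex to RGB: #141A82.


14 → 20 (R)
1A → 26 (G)
82 → 130 (B)
= RGB(20, 26, 130)


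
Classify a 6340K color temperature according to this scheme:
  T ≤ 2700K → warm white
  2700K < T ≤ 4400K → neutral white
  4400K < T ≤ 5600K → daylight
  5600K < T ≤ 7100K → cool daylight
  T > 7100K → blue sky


Temperature: 6340K
5600K < 6340K ≤ 7100K → cool daylight
Classification: cool daylight


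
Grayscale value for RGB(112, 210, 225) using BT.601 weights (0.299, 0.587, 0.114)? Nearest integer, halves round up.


Gray = 0.299×R + 0.587×G + 0.114×B
Gray = 0.299×112 + 0.587×210 + 0.114×225
Gray = 33.488 + 123.270 + 25.650
Gray = 182.408 → round half up → 182
Gray = 182


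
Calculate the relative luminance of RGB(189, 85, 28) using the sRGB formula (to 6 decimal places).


Linearize each channel (sRGB transfer function): c = v/255; c_lin = c/12.92 if c ≤ 0.04045, else ((c+0.055)/1.055)^2.4
  R: 189/255 ≈ 0.741176 > 0.04045 → ((0.741176+0.055)/1.055)^2.4 ≈ 0.508881
  G: 85/255 ≈ 0.333333 > 0.04045 → ((0.333333+0.055)/1.055)^2.4 ≈ 0.090842
  B: 28/255 ≈ 0.109804 > 0.04045 → ((0.109804+0.055)/1.055)^2.4 ≈ 0.011612
R_lin = 0.508881, G_lin = 0.090842, B_lin = 0.011612
L = 0.2126×R + 0.7152×G + 0.0722×B
L = 0.2126×0.508881 + 0.7152×0.090842 + 0.0722×0.011612
L ≈ 0.173997


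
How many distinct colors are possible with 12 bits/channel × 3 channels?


Total bits = 12 bits/channel × 3 channels = 36 bits
Distinct colors = 2^36
= 68,719,476,736 colors


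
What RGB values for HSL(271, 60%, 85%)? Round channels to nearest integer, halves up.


H=271°, S=0.60, L=0.85
C = (1-|2L-1|)×S = (1-|0.70|)×0.60 = 0.18
H' = H/60 = 271/60 ≈ 4.5167; X = C×(1-|H' mod 2 - 1|) = 0.093
m = L - C/2 = 0.85 - 0.09 = 0.76
Sector ⌊H'⌋ = 4 → (R',G',B') = (0.093, 0.0, 0.18)
RGB = ((R'+m)×255, (G'+m)×255, (B'+m)×255) = (217.515, 193.8, 239.7)
Round half up → RGB(218, 194, 240)


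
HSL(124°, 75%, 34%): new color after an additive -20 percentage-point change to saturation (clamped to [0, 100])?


Original S = 75%
Adjustment = -20 percentage points
New S = 75 + (-20) = 55
Clamp to [0, 100] → 55
= HSL(124°, 55%, 34%)


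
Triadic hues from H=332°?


Triadic: equally spaced at 120° intervals
H1 = 332°
H2 = (332 + 120) mod 360 = 92°
H3 = (332 + 240) mod 360 = 212°
Triadic = 332°, 92°, 212°


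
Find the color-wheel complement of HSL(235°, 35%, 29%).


Complement = opposite side of color wheel = hue + 180°
H' = (235 + 180) mod 360 = 55°
S and L unchanged.
= HSL(55°, 35%, 29%)


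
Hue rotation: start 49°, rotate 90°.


New hue = (H + rotation) mod 360
New hue = (49 + 90) mod 360
= 139 mod 360
= 139°


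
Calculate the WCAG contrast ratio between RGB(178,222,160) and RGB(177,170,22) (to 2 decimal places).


Linearize each sRGB channel c=v/255: c/12.92 if c ≤ 0.04045 else ((c+0.055)/1.055)^2.4
L = 0.2126×R_lin + 0.7152×G_lin + 0.0722×B_lin
Color 1 (178,222,160):
  R=178: 178/255≈0.6980 > 0.04045 → ((0.6980+0.055)/1.055)^2.4 ≈ 0.44520
  G=222: 222/255≈0.8706 > 0.04045 → ((0.8706+0.055)/1.055)^2.4 ≈ 0.73046
  B=160: 160/255≈0.6275 > 0.04045 → ((0.6275+0.055)/1.055)^2.4 ≈ 0.35153
  L1 = 0.2126×0.44520 + 0.7152×0.73046 + 0.0722×0.35153 ≈ 0.64246
Color 2 (177,170,22):
  R=177: 177/255≈0.6941 > 0.04045 → ((0.6941+0.055)/1.055)^2.4 ≈ 0.43966
  G=170: 170/255≈0.6667 > 0.04045 → ((0.6667+0.055)/1.055)^2.4 ≈ 0.40198
  B=22: 22/255≈0.0863 > 0.04045 → ((0.0863+0.055)/1.055)^2.4 ≈ 0.00802
  L2 = 0.2126×0.43966 + 0.7152×0.40198 + 0.0722×0.00802 ≈ 0.38154
Lighter = 0.64246, Darker = 0.38154
Ratio = (L_lighter + 0.05) / (L_darker + 0.05)
Ratio = (0.64246 + 0.05) / (0.38154 + 0.05) = 0.69246 / 0.43154 ≈ 1.6046
Ratio ≈ 1.60:1


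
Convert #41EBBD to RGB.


41 → 65 (R)
EB → 235 (G)
BD → 189 (B)
= RGB(65, 235, 189)


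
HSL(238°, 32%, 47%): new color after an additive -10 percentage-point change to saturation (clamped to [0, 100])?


Original S = 32%
Adjustment = -10 percentage points
New S = 32 + (-10) = 22
Clamp to [0, 100] → 22
= HSL(238°, 22%, 47%)


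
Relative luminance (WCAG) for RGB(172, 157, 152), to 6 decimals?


Linearize each channel (sRGB transfer function): c = v/255; c_lin = c/12.92 if c ≤ 0.04045, else ((c+0.055)/1.055)^2.4
  R: 172/255 ≈ 0.674510 > 0.04045 → ((0.674510+0.055)/1.055)^2.4 ≈ 0.412543
  G: 157/255 ≈ 0.615686 > 0.04045 → ((0.615686+0.055)/1.055)^2.4 ≈ 0.337164
  B: 152/255 ≈ 0.596078 > 0.04045 → ((0.596078+0.055)/1.055)^2.4 ≈ 0.313989
R_lin = 0.412543, G_lin = 0.337164, B_lin = 0.313989
L = 0.2126×R + 0.7152×G + 0.0722×B
L = 0.2126×0.412543 + 0.7152×0.337164 + 0.0722×0.313989
L ≈ 0.351516


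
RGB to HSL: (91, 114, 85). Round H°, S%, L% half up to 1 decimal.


Normalize: R'=91/255≈0.3569, G'=114/255≈0.4471, B'=85/255≈0.3333
Max=114/255, Min=85/255, Δ=Max-Min=29/255
L = (Max+Min)/2 = (114+85)/510 = 199/510 = 0.39019… → L = 39.0%
L ≤ 0.5 → S = Δ/(Max+Min) = 29/(114+85) = 29/199 = 0.14572… → S = 14.6%
(the 1/255 factors cancel in S and H, so raw channel differences can be used)
Max is G' → H = 60 × ((B-R)/Δ + 2) = 60 × ((85-91)/29 + 2)
  -6/29 + 2 = -0.2068… + 2 = 1.7931…
  H = 60 × 1.7931… = 107.586…° → H = 107.6°
= HSL(107.6°, 14.6%, 39.0%)


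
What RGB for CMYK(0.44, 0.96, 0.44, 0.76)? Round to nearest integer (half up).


R = 255 × (1-C) × (1-K) = 255 × 0.56 × 0.24 = 34.272 → 34
G = 255 × (1-M) × (1-K) = 255 × 0.04 × 0.24 = 2.448 → 2
B = 255 × (1-Y) × (1-K) = 255 × 0.56 × 0.24 = 34.272 → 34
= RGB(34, 2, 34)


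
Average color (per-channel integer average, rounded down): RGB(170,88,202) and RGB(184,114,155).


Midpoint: each channel = ⌊(C₁+C₂)/2⌋
R: ⌊(170+184)/2⌋ = 177
G: ⌊(88+114)/2⌋ = 101
B: ⌊(202+155)/2⌋ = 178
= RGB(177, 101, 178)


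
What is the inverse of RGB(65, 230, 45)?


Invert: (255-R, 255-G, 255-B)
R: 255-65 = 190
G: 255-230 = 25
B: 255-45 = 210
= RGB(190, 25, 210)


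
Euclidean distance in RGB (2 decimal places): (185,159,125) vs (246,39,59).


d = √[(R₁-R₂)² + (G₁-G₂)² + (B₁-B₂)²]
d = √[(185-246)² + (159-39)² + (125-59)²]
d = √[3721 + 14400 + 4356]
d = √22477
d ≈ 149.92


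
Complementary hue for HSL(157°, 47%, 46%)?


Complement = opposite side of color wheel = hue + 180°
H' = (157 + 180) mod 360 = 337°
S and L unchanged.
= HSL(337°, 47%, 46%)


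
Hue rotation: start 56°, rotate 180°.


New hue = (H + rotation) mod 360
New hue = (56 + 180) mod 360
= 236 mod 360
= 236°


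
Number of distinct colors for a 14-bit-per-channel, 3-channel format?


Total bits = 14 bits/channel × 3 channels = 42 bits
Distinct colors = 2^42
= 4,398,046,511,104 colors


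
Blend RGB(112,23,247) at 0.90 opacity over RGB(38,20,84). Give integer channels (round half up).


C = α×F + (1-α)×B, with 1-α = 0.10
R: 0.90×112 + 0.10×38 = 100.80 + 3.80 = 104.60 → 105
G: 0.90×23 + 0.10×20 = 20.70 + 2.00 = 22.70 → 23
B: 0.90×247 + 0.10×84 = 222.30 + 8.40 = 230.70 → 231
= RGB(105, 23, 231)


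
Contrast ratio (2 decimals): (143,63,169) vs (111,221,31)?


Linearize each sRGB channel c=v/255: c/12.92 if c ≤ 0.04045 else ((c+0.055)/1.055)^2.4
L = 0.2126×R_lin + 0.7152×G_lin + 0.0722×B_lin
Color 1 (143,63,169):
  R=143: 143/255≈0.5608 > 0.04045 → ((0.5608+0.055)/1.055)^2.4 ≈ 0.27468
  G=63: 63/255≈0.2471 > 0.04045 → ((0.2471+0.055)/1.055)^2.4 ≈ 0.04971
  B=169: 169/255≈0.6627 > 0.04045 → ((0.6627+0.055)/1.055)^2.4 ≈ 0.39676
  L1 = 0.2126×0.27468 + 0.7152×0.04971 + 0.0722×0.39676 ≈ 0.12259
Color 2 (111,221,31):
  R=111: 111/255≈0.4353 > 0.04045 → ((0.4353+0.055)/1.055)^2.4 ≈ 0.15896
  G=221: 221/255≈0.8667 > 0.04045 → ((0.8667+0.055)/1.055)^2.4 ≈ 0.72306
  B=31: 31/255≈0.1216 > 0.04045 → ((0.1216+0.055)/1.055)^2.4 ≈ 0.01370
  L2 = 0.2126×0.15896 + 0.7152×0.72306 + 0.0722×0.01370 ≈ 0.55191
Lighter = 0.55191, Darker = 0.12259
Ratio = (L_lighter + 0.05) / (L_darker + 0.05)
Ratio = (0.55191 + 0.05) / (0.12259 + 0.05) = 0.60191 / 0.17259 ≈ 3.4875
Ratio ≈ 3.49:1


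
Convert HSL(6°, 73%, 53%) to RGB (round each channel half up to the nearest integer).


H=6°, S=0.73, L=0.53
C = (1-|2L-1|)×S = (1-|0.06|)×0.73 = 0.6862
H' = H/60 = 6/60 ≈ 0.1000; X = C×(1-|H' mod 2 - 1|) = 0.06862
m = L - C/2 = 0.53 - 0.3431 = 0.1869
Sector ⌊H'⌋ = 0 → (R',G',B') = (0.6862, 0.06862, 0.0)
RGB = ((R'+m)×255, (G'+m)×255, (B'+m)×255) = (222.6405, 65.1576, 47.6595)
Round half up → RGB(223, 65, 48)


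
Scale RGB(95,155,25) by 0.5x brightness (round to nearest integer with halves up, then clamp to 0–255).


Multiply each channel by 0.5, round half up, clamp to [0, 255]
R: 95×0.5 = 47.5 → round → 48
G: 155×0.5 = 77.5 → round → 78
B: 25×0.5 = 12.5 → round → 13
= RGB(48, 78, 13)


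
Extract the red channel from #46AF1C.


Color: #46AF1C
R = 46 = 70
G = AF = 175
B = 1C = 28
Red = 70


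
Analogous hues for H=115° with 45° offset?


Base hue: 115°
Left analog: (115 - 45) mod 360 = 70°
Right analog: (115 + 45) mod 360 = 160°
Analogous hues = 70° and 160°


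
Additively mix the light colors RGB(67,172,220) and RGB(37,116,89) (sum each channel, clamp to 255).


Additive: each channel = min(255, C₁+C₂)
R: 67+37 = 104 → 104
G: 172+116 = 288 → 255
B: 220+89 = 309 → 255
= RGB(104, 255, 255)


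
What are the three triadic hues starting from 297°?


Triadic: equally spaced at 120° intervals
H1 = 297°
H2 = (297 + 120) mod 360 = 57°
H3 = (297 + 240) mod 360 = 177°
Triadic = 297°, 57°, 177°


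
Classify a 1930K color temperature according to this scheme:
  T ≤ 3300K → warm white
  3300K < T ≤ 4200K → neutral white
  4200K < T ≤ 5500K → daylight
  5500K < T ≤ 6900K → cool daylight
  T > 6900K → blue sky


Temperature: 1930K
1930K ≤ 3300K → warm white
Classification: warm white


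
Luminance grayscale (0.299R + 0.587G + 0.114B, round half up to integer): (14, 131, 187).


Gray = 0.299×R + 0.587×G + 0.114×B
Gray = 0.299×14 + 0.587×131 + 0.114×187
Gray = 4.186 + 76.897 + 21.318
Gray = 102.401 → round half up → 102
Gray = 102


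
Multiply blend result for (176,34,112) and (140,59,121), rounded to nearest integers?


Multiply: C = A×B/255, rounded to nearest integer
R: 176×140/255 = 24640/255 ≈ 96.627 → 97
G: 34×59/255 = 2006/255 ≈ 7.867 → 8
B: 112×121/255 = 13552/255 ≈ 53.145 → 53
= RGB(97, 8, 53)


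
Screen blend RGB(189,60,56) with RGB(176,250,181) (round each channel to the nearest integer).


Screen: C = 255 - (255-A)×(255-B)/255, rounded to nearest integer
R: 255 - (255-189)×(255-176)/255 = 255 - 5214/255 ≈ 255 - 20.447 = 234.553 → 235
G: 255 - (255-60)×(255-250)/255 = 255 - 975/255 ≈ 255 - 3.824 = 251.176 → 251
B: 255 - (255-56)×(255-181)/255 = 255 - 14726/255 ≈ 255 - 57.749 = 197.251 → 197
= RGB(235, 251, 197)


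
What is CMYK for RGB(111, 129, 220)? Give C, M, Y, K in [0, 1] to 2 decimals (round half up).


R'=111/255≈0.4353, G'=129/255≈0.5059, B'=220/255≈0.8627
K = 1 - max(R',G',B') = 1 - 220/255 = 35/255 = 0.13725… → 0.14
(1-R'-K)/(1-K) simplifies to (max-R)/max with max = 220:
C = (220-111)/220 = 109/220 = 0.49545… → 0.50
M = (220-129)/220 = 91/220 = 0.41363… → 0.41
Y = (220-220)/220 = 0/220 = 0 → 0.00
= CMYK(0.50, 0.41, 0.00, 0.14)


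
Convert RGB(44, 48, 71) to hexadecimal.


R = 44 → 2C (hex)
G = 48 → 30 (hex)
B = 71 → 47 (hex)
Hex = #2C3047


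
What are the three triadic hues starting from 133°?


Triadic: equally spaced at 120° intervals
H1 = 133°
H2 = (133 + 120) mod 360 = 253°
H3 = (133 + 240) mod 360 = 13°
Triadic = 133°, 253°, 13°


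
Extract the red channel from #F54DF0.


Color: #F54DF0
R = F5 = 245
G = 4D = 77
B = F0 = 240
Red = 245


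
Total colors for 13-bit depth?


Colors = 2^bits = 2^13
= 8,192 colors


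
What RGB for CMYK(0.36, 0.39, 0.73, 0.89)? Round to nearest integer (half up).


R = 255 × (1-C) × (1-K) = 255 × 0.64 × 0.11 = 17.952 → 18
G = 255 × (1-M) × (1-K) = 255 × 0.61 × 0.11 = 17.1105 → 17
B = 255 × (1-Y) × (1-K) = 255 × 0.27 × 0.11 = 7.5735 → 8
= RGB(18, 17, 8)


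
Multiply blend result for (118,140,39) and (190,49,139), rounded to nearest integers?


Multiply: C = A×B/255, rounded to nearest integer
R: 118×190/255 = 22420/255 ≈ 87.922 → 88
G: 140×49/255 = 6860/255 ≈ 26.902 → 27
B: 39×139/255 = 5421/255 ≈ 21.259 → 21
= RGB(88, 27, 21)


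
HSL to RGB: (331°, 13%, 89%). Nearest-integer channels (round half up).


H=331°, S=0.13, L=0.89
C = (1-|2L-1|)×S = (1-|0.78|)×0.13 = 0.0286
H' = H/60 = 331/60 ≈ 5.5167; X = C×(1-|H' mod 2 - 1|) ≈ 0.0138
m = L - C/2 = 0.89 - 0.0143 = 0.8757
Sector ⌊H'⌋ = 5 → (R',G',B') = (0.0286, 0.0, ≈0.0138)
RGB = ((R'+m)×255, (G'+m)×255, (B'+m)×255) = (230.5965, 223.3035, 226.82845)
Round half up → RGB(231, 223, 227)


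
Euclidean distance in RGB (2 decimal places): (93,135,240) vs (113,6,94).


d = √[(R₁-R₂)² + (G₁-G₂)² + (B₁-B₂)²]
d = √[(93-113)² + (135-6)² + (240-94)²]
d = √[400 + 16641 + 21316]
d = √38357
d ≈ 195.85


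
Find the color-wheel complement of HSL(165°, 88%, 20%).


Complement = opposite side of color wheel = hue + 180°
H' = (165 + 180) mod 360 = 345°
S and L unchanged.
= HSL(345°, 88%, 20%)


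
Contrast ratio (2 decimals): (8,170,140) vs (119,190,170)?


Linearize each sRGB channel c=v/255: c/12.92 if c ≤ 0.04045 else ((c+0.055)/1.055)^2.4
L = 0.2126×R_lin + 0.7152×G_lin + 0.0722×B_lin
Color 1 (8,170,140):
  R=8: 8/255≈0.0314 ≤ 0.04045 → 0.0314/12.92 ≈ 0.00243
  G=170: 170/255≈0.6667 > 0.04045 → ((0.6667+0.055)/1.055)^2.4 ≈ 0.40198
  B=140: 140/255≈0.5490 > 0.04045 → ((0.5490+0.055)/1.055)^2.4 ≈ 0.26225
  L1 = 0.2126×0.00243 + 0.7152×0.40198 + 0.0722×0.26225 ≈ 0.30695
Color 2 (119,190,170):
  R=119: 119/255≈0.4667 > 0.04045 → ((0.4667+0.055)/1.055)^2.4 ≈ 0.18447
  G=190: 190/255≈0.7451 > 0.04045 → ((0.7451+0.055)/1.055)^2.4 ≈ 0.51492
  B=170: 170/255≈0.6667 > 0.04045 → ((0.6667+0.055)/1.055)^2.4 ≈ 0.40198
  L2 = 0.2126×0.18447 + 0.7152×0.51492 + 0.0722×0.40198 ≈ 0.43651
Lighter = 0.43651, Darker = 0.30695
Ratio = (L_lighter + 0.05) / (L_darker + 0.05)
Ratio = (0.43651 + 0.05) / (0.30695 + 0.05) = 0.48651 / 0.35695 ≈ 1.3630
Ratio ≈ 1.36:1


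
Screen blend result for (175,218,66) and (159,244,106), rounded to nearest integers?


Screen: C = 255 - (255-A)×(255-B)/255, rounded to nearest integer
R: 255 - (255-175)×(255-159)/255 = 255 - 7680/255 ≈ 255 - 30.118 = 224.882 → 225
G: 255 - (255-218)×(255-244)/255 = 255 - 407/255 ≈ 255 - 1.596 = 253.404 → 253
B: 255 - (255-66)×(255-106)/255 = 255 - 28161/255 ≈ 255 - 110.435 = 144.565 → 145
= RGB(225, 253, 145)


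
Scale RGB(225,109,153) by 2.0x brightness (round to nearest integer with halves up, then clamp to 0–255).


Multiply each channel by 2.0, round half up, clamp to [0, 255]
R: 225×2.0 = 450 → clamp → 255
G: 109×2.0 = 218
B: 153×2.0 = 306 → clamp → 255
= RGB(255, 218, 255)


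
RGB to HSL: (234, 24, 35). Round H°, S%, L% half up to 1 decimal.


Normalize: R'=234/255≈0.9176, G'=24/255≈0.0941, B'=35/255≈0.1373
Max=234/255, Min=24/255, Δ=Max-Min=210/255
L = (Max+Min)/2 = (234+24)/510 = 258/510 = 0.50588… → L = 50.6%
L > 0.5 → S = Δ/(2-Max-Min) = 210/(510-234-24) = 210/252 = 0.83333… → S = 83.3%
(the 1/255 factors cancel in S and H, so raw channel differences can be used)
Max is R' → H = 60 × (((G-B)/Δ) mod 6) = 60 × (((24-35)/210) mod 6)
  (-11)/210 = -0.0523…; negative, so add 6 → 5.9476…
  H = 60 × 5.9476… = 356.857…° → H = 356.9°
= HSL(356.9°, 83.3%, 50.6%)


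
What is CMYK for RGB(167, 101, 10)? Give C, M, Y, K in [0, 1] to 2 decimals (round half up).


R'=167/255≈0.6549, G'=101/255≈0.3961, B'=10/255≈0.0392
K = 1 - max(R',G',B') = 1 - 167/255 = 88/255 = 0.34509… → 0.35
(1-R'-K)/(1-K) simplifies to (max-R)/max with max = 167:
C = (167-167)/167 = 0/167 = 0 → 0.00
M = (167-101)/167 = 66/167 = 0.39520… → 0.40
Y = (167-10)/167 = 157/167 = 0.94011… → 0.94
= CMYK(0.00, 0.40, 0.94, 0.35)


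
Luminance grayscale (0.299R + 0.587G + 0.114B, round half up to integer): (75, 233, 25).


Gray = 0.299×R + 0.587×G + 0.114×B
Gray = 0.299×75 + 0.587×233 + 0.114×25
Gray = 22.425 + 136.771 + 2.850
Gray = 162.046 → round half up → 162
Gray = 162


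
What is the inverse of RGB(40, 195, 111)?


Invert: (255-R, 255-G, 255-B)
R: 255-40 = 215
G: 255-195 = 60
B: 255-111 = 144
= RGB(215, 60, 144)


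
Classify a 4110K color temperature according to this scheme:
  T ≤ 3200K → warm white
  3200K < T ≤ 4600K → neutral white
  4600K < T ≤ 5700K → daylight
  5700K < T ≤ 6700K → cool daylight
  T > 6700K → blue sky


Temperature: 4110K
3200K < 4110K ≤ 4600K → neutral white
Classification: neutral white


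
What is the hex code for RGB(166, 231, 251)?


R = 166 → A6 (hex)
G = 231 → E7 (hex)
B = 251 → FB (hex)
Hex = #A6E7FB


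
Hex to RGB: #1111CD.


11 → 17 (R)
11 → 17 (G)
CD → 205 (B)
= RGB(17, 17, 205)


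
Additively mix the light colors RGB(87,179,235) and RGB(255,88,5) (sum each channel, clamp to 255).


Additive: each channel = min(255, C₁+C₂)
R: 87+255 = 342 → 255
G: 179+88 = 267 → 255
B: 235+5 = 240 → 240
= RGB(255, 255, 240)


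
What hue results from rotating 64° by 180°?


New hue = (H + rotation) mod 360
New hue = (64 + 180) mod 360
= 244 mod 360
= 244°


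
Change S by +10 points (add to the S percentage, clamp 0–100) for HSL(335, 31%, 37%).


Original S = 31%
Adjustment = +10 percentage points
New S = 31 + (10) = 41
Clamp to [0, 100] → 41
= HSL(335°, 41%, 37%)


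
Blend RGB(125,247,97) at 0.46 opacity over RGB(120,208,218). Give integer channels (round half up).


C = α×F + (1-α)×B, with 1-α = 0.54
R: 0.46×125 + 0.54×120 = 57.50 + 64.80 = 122.30 → 122
G: 0.46×247 + 0.54×208 = 113.62 + 112.32 = 225.94 → 226
B: 0.46×97 + 0.54×218 = 44.62 + 117.72 = 162.34 → 162
= RGB(122, 226, 162)


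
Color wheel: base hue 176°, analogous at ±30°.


Base hue: 176°
Left analog: (176 - 30) mod 360 = 146°
Right analog: (176 + 30) mod 360 = 206°
Analogous hues = 146° and 206°


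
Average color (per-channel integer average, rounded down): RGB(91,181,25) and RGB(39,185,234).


Midpoint: each channel = ⌊(C₁+C₂)/2⌋
R: ⌊(91+39)/2⌋ = 65
G: ⌊(181+185)/2⌋ = 183
B: ⌊(25+234)/2⌋ = 129
= RGB(65, 183, 129)


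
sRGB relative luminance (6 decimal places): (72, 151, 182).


Linearize each channel (sRGB transfer function): c = v/255; c_lin = c/12.92 if c ≤ 0.04045, else ((c+0.055)/1.055)^2.4
  R: 72/255 ≈ 0.282353 > 0.04045 → ((0.282353+0.055)/1.055)^2.4 ≈ 0.064803
  G: 151/255 ≈ 0.592157 > 0.04045 → ((0.592157+0.055)/1.055)^2.4 ≈ 0.309469
  B: 182/255 ≈ 0.713725 > 0.04045 → ((0.713725+0.055)/1.055)^2.4 ≈ 0.467784
R_lin = 0.064803, G_lin = 0.309469, B_lin = 0.467784
L = 0.2126×R + 0.7152×G + 0.0722×B
L = 0.2126×0.064803 + 0.7152×0.309469 + 0.0722×0.467784
L ≈ 0.268883


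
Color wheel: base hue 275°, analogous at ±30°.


Base hue: 275°
Left analog: (275 - 30) mod 360 = 245°
Right analog: (275 + 30) mod 360 = 305°
Analogous hues = 245° and 305°


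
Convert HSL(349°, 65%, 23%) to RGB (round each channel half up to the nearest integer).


H=349°, S=0.65, L=0.23
C = (1-|2L-1|)×S = (1-|-0.54|)×0.65 = 0.299
H' = H/60 = 349/60 ≈ 5.8167; X = C×(1-|H' mod 2 - 1|) ≈ 0.0548
m = L - C/2 = 0.23 - 0.1495 = 0.0805
Sector ⌊H'⌋ = 5 → (R',G',B') = (0.299, 0.0, ≈0.0548)
RGB = ((R'+m)×255, (G'+m)×255, (B'+m)×255) = (96.7725, 20.5275, 34.50575)
Round half up → RGB(97, 21, 35)


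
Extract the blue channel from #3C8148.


Color: #3C8148
R = 3C = 60
G = 81 = 129
B = 48 = 72
Blue = 72


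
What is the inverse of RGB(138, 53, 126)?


Invert: (255-R, 255-G, 255-B)
R: 255-138 = 117
G: 255-53 = 202
B: 255-126 = 129
= RGB(117, 202, 129)


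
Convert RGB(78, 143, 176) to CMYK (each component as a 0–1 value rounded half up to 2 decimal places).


R'=78/255≈0.3059, G'=143/255≈0.5608, B'=176/255≈0.6902
K = 1 - max(R',G',B') = 1 - 176/255 = 79/255 = 0.30980… → 0.31
(1-R'-K)/(1-K) simplifies to (max-R)/max with max = 176:
C = (176-78)/176 = 98/176 = 0.55681… → 0.56
M = (176-143)/176 = 33/176 = 0.1875 → 0.19
Y = (176-176)/176 = 0/176 = 0 → 0.00
= CMYK(0.56, 0.19, 0.00, 0.31)


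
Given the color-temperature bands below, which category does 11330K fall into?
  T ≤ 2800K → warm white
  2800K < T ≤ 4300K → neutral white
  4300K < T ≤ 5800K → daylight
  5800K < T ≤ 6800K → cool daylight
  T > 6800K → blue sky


Temperature: 11330K
11330K > 6800K → blue sky
Classification: blue sky


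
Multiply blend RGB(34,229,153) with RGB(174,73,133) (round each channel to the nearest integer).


Multiply: C = A×B/255, rounded to nearest integer
R: 34×174/255 = 5916/255 ≈ 23.200 → 23
G: 229×73/255 = 16717/255 ≈ 65.557 → 66
B: 153×133/255 = 20349/255 ≈ 79.800 → 80
= RGB(23, 66, 80)


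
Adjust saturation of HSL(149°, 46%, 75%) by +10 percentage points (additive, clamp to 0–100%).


Original S = 46%
Adjustment = +10 percentage points
New S = 46 + (10) = 56
Clamp to [0, 100] → 56
= HSL(149°, 56%, 75%)


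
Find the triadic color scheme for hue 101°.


Triadic: equally spaced at 120° intervals
H1 = 101°
H2 = (101 + 120) mod 360 = 221°
H3 = (101 + 240) mod 360 = 341°
Triadic = 101°, 221°, 341°


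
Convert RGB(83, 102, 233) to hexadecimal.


R = 83 → 53 (hex)
G = 102 → 66 (hex)
B = 233 → E9 (hex)
Hex = #5366E9


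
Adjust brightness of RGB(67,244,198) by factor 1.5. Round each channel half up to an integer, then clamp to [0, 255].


Multiply each channel by 1.5, round half up, clamp to [0, 255]
R: 67×1.5 = 100.5 → round → 101
G: 244×1.5 = 366 → clamp → 255
B: 198×1.5 = 297 → clamp → 255
= RGB(101, 255, 255)


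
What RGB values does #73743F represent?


73 → 115 (R)
74 → 116 (G)
3F → 63 (B)
= RGB(115, 116, 63)


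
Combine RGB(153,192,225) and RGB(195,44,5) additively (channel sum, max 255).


Additive: each channel = min(255, C₁+C₂)
R: 153+195 = 348 → 255
G: 192+44 = 236 → 236
B: 225+5 = 230 → 230
= RGB(255, 236, 230)


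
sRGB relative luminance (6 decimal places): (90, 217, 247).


Linearize each channel (sRGB transfer function): c = v/255; c_lin = c/12.92 if c ≤ 0.04045, else ((c+0.055)/1.055)^2.4
  R: 90/255 ≈ 0.352941 > 0.04045 → ((0.352941+0.055)/1.055)^2.4 ≈ 0.102242
  G: 217/255 ≈ 0.850980 > 0.04045 → ((0.850980+0.055)/1.055)^2.4 ≈ 0.693872
  B: 247/255 ≈ 0.968627 > 0.04045 → ((0.968627+0.055)/1.055)^2.4 ≈ 0.930111
R_lin = 0.102242, G_lin = 0.693872, B_lin = 0.930111
L = 0.2126×R + 0.7152×G + 0.0722×B
L = 0.2126×0.102242 + 0.7152×0.693872 + 0.0722×0.930111
L ≈ 0.585148


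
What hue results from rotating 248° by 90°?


New hue = (H + rotation) mod 360
New hue = (248 + 90) mod 360
= 338 mod 360
= 338°


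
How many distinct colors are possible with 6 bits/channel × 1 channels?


Total bits = 6 bits/channel × 1 channels = 6 bits
Distinct colors = 2^6
= 64 colors


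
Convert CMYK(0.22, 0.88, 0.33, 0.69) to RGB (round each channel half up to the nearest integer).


R = 255 × (1-C) × (1-K) = 255 × 0.78 × 0.31 = 61.659 → 62
G = 255 × (1-M) × (1-K) = 255 × 0.12 × 0.31 = 9.486 → 9
B = 255 × (1-Y) × (1-K) = 255 × 0.67 × 0.31 = 52.9635 → 53
= RGB(62, 9, 53)


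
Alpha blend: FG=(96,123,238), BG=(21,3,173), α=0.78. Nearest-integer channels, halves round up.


C = α×F + (1-α)×B, with 1-α = 0.22
R: 0.78×96 + 0.22×21 = 74.88 + 4.62 = 79.50 → 80
G: 0.78×123 + 0.22×3 = 95.94 + 0.66 = 96.60 → 97
B: 0.78×238 + 0.22×173 = 185.64 + 38.06 = 223.70 → 224
= RGB(80, 97, 224)


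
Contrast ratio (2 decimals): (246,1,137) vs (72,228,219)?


Linearize each sRGB channel c=v/255: c/12.92 if c ≤ 0.04045 else ((c+0.055)/1.055)^2.4
L = 0.2126×R_lin + 0.7152×G_lin + 0.0722×B_lin
Color 1 (246,1,137):
  R=246: 246/255≈0.9647 > 0.04045 → ((0.9647+0.055)/1.055)^2.4 ≈ 0.92158
  G=1: 1/255≈0.0039 ≤ 0.04045 → 0.0039/12.92 ≈ 0.00030
  B=137: 137/255≈0.5373 > 0.04045 → ((0.5373+0.055)/1.055)^2.4 ≈ 0.25016
  L1 = 0.2126×0.92158 + 0.7152×0.00030 + 0.0722×0.25016 ≈ 0.21421
Color 2 (72,228,219):
  R=72: 72/255≈0.2824 > 0.04045 → ((0.2824+0.055)/1.055)^2.4 ≈ 0.06480
  G=228: 228/255≈0.8941 > 0.04045 → ((0.8941+0.055)/1.055)^2.4 ≈ 0.77582
  B=219: 219/255≈0.8588 > 0.04045 → ((0.8588+0.055)/1.055)^2.4 ≈ 0.70838
  L2 = 0.2126×0.06480 + 0.7152×0.77582 + 0.0722×0.70838 ≈ 0.61979
Lighter = 0.61979, Darker = 0.21421
Ratio = (L_lighter + 0.05) / (L_darker + 0.05)
Ratio = (0.61979 + 0.05) / (0.21421 + 0.05) = 0.66979 / 0.26421 ≈ 2.5351
Ratio ≈ 2.54:1
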